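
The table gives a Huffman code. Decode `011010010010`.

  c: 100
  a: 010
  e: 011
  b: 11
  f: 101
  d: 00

Read left to right; each codeword is recognised as soon as it completes (prefix code):
  011→e | 010→a | 010→a | 010→a
Decoded message: eaaa

eaaa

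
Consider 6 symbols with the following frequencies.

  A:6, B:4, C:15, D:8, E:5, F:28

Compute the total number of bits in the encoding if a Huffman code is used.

Merge the two smallest weights repeatedly:
B(4) + E(5) → 9
A(6) + D(8) → 14
9 + 14 → 23
C(15) + 23 → 38
F(28) + 38 → 66
Total encoded bits = sum of merged weights = 9 + 14 + 23 + 38 + 66 = 150.

150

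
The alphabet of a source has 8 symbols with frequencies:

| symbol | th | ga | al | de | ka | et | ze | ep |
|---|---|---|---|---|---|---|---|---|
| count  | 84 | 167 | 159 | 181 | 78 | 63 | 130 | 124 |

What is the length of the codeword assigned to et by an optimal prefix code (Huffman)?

Huffman merges, smallest pair first:
combine et(63), ka(78) → 141
combine th(84), ep(124) → 208
combine ze(130), 141 → 271
combine al(159), ga(167) → 326
combine de(181), 208 → 389
combine 271, 326 → 597
combine 389, 597 → 986
et's leaf is at depth 4, giving a 4-bit codeword.

4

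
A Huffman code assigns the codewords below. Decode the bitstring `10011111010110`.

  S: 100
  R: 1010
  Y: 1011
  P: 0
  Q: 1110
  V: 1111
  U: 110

SVRU

Read left to right; each codeword is recognised as soon as it completes (prefix code):
  100→S | 1111→V | 1010→R | 110→U
Decoded message: SVRU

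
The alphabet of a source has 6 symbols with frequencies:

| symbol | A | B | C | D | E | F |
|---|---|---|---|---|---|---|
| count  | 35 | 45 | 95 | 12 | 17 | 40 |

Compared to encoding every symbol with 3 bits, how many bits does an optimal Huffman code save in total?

Fixed-length: 3 bits × 244 symbols = 732 bits.
Huffman merges:
combine D(12), E(17) → 29
combine 29, A(35) → 64
combine F(40), B(45) → 85
combine 64, 85 → 149
combine C(95), 149 → 244
Huffman total = 29 + 64 + 85 + 149 + 244 = 571 bits.
Saving = 732 − 571 = 161 bits.

161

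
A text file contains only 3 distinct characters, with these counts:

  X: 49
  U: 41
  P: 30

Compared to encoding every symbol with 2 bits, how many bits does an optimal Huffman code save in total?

Fixed-length: 2 bits × 120 symbols = 240 bits.
Huffman merges:
combine P(30), U(41) → 71
combine X(49), 71 → 120
Huffman total = 71 + 120 = 191 bits.
Saving = 240 − 191 = 49 bits.

49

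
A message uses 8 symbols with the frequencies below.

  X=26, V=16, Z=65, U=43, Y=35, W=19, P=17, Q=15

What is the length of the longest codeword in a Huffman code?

4

Merge the two lowest-weight nodes at each step:
merge Q(15) and V(16): 31
merge P(17) and W(19): 36
merge X(26) and 31: 57
merge Y(35) and 36: 71
merge U(43) and 57: 100
merge Z(65) and 71: 136
merge 100 and 136: 236
The rarest symbols sit at the bottom; the longest codeword is 4 bits.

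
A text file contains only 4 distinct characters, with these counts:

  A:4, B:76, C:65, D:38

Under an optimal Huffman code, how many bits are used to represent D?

3

Build the tree from the bottom:
A(4) + D(38) → 42
42 + C(65) → 107
B(76) + 107 → 183
D's leaf is at depth 3, giving a 3-bit codeword.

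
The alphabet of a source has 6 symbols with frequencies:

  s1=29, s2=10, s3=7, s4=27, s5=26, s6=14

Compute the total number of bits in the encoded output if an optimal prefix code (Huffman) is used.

Build the Huffman tree bottom-up:
s3(7) + s2(10) → 17
s6(14) + 17 → 31
s5(26) + s4(27) → 53
s1(29) + 31 → 60
53 + 60 → 113
Total encoded bits = sum of merged weights = 17 + 31 + 53 + 60 + 113 = 274.

274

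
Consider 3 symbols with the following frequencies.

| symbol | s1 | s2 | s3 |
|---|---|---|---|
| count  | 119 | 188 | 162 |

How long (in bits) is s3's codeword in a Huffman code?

Huffman merges, smallest pair first:
merge s1(119) and s3(162): 281
merge s2(188) and 281: 469
s3 sits 2 levels below the root, so its codeword is 2 bits.

2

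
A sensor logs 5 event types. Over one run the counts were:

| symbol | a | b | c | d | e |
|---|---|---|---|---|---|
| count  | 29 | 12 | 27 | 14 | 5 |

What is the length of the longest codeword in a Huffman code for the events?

3

Merge the two lowest-weight nodes at each step:
combine e(5), b(12) → 17
combine d(14), 17 → 31
combine c(27), a(29) → 56
combine 31, 56 → 87
The rarest symbols sit at the bottom; the longest codeword is 3 bits.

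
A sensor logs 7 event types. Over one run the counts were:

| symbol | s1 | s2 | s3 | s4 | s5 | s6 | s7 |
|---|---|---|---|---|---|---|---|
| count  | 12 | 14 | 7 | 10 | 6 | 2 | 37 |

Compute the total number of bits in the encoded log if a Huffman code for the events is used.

213

Greedily combine the two least-frequent nodes:
combine s6(2), s5(6) → 8
combine s3(7), 8 → 15
combine s4(10), s1(12) → 22
combine s2(14), 15 → 29
combine 22, 29 → 51
combine s7(37), 51 → 88
Each symbol's bit-cost is frequency × depth; summing gives 213 bits (equivalently 8 + 15 + 22 + 29 + 51 + 88).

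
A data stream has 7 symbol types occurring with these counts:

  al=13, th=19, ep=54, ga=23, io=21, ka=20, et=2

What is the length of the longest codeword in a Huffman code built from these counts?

Merge the two lowest-weight nodes at each step:
et(2) + al(13) → 15
15 + th(19) → 34
ka(20) + io(21) → 41
ga(23) + 34 → 57
41 + ep(54) → 95
57 + 95 → 152
Maximum depth reached is 4.

4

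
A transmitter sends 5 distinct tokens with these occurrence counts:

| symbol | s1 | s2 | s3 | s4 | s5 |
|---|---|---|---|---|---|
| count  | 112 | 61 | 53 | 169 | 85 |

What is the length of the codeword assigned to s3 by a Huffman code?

3

Repeatedly merge the two smallest:
combine s3(53), s2(61) → 114
combine s5(85), s1(112) → 197
combine 114, s4(169) → 283
combine 197, 283 → 480
s3's leaf is at depth 3, giving a 3-bit codeword.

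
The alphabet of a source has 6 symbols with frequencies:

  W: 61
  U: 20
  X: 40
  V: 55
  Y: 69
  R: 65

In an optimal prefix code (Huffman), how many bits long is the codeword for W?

Repeatedly merge the two smallest:
merge U(20) and X(40): 60
merge V(55) and 60: 115
merge W(61) and R(65): 126
merge Y(69) and 115: 184
merge 126 and 184: 310
The subtree containing W is merged 2 times, so code length = 2.

2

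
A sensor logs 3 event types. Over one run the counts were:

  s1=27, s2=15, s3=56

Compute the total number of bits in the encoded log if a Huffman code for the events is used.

140

Greedily combine the two least-frequent nodes:
combine s2(15), s1(27) → 42
combine 42, s3(56) → 98
Total encoded bits = sum of merged weights = 42 + 98 = 140.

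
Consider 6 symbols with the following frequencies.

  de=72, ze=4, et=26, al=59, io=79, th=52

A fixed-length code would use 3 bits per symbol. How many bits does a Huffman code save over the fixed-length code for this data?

180

Fixed-length: 3 bits × 292 symbols = 876 bits.
Huffman merges:
combine ze(4), et(26) → 30
combine 30, th(52) → 82
combine al(59), de(72) → 131
combine io(79), 82 → 161
combine 131, 161 → 292
Huffman total = 30 + 82 + 131 + 161 + 292 = 696 bits.
Saving = 876 − 696 = 180 bits.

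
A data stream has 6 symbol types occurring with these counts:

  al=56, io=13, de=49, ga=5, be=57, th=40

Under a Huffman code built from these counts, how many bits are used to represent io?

4

Repeatedly merge the two smallest:
merge ga(5) and io(13): 18
merge 18 and th(40): 58
merge de(49) and al(56): 105
merge be(57) and 58: 115
merge 105 and 115: 220
io sits 4 levels below the root, so its codeword is 4 bits.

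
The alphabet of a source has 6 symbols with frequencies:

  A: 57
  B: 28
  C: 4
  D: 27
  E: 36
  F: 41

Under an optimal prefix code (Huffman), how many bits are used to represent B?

3

Build the tree from the bottom:
merge C(4) and D(27): 31
merge B(28) and 31: 59
merge E(36) and F(41): 77
merge A(57) and 59: 116
merge 77 and 116: 193
B sits 3 levels below the root, so its codeword is 3 bits.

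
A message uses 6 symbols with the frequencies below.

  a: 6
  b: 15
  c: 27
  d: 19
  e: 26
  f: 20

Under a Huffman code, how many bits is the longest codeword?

3

Merge the two lowest-weight nodes at each step:
a(6) + b(15) → 21
d(19) + f(20) → 39
21 + e(26) → 47
c(27) + 39 → 66
47 + 66 → 113
The rarest symbols sit at the bottom; the longest codeword is 3 bits.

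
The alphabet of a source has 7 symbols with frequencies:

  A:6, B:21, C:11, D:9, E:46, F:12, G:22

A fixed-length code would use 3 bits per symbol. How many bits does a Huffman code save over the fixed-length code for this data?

54

Fixed-length: 3 bits × 127 symbols = 381 bits.
Huffman merges:
merge A(6) and D(9): 15
merge C(11) and F(12): 23
merge 15 and B(21): 36
merge G(22) and 23: 45
merge 36 and 45: 81
merge E(46) and 81: 127
Huffman total = 15 + 23 + 36 + 45 + 81 + 127 = 327 bits.
Saving = 381 − 327 = 54 bits.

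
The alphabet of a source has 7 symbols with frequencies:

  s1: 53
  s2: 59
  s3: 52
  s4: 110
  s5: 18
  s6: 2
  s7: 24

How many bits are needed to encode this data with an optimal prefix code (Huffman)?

796

Greedily combine the two least-frequent nodes:
s6(2) + s5(18) → 20
20 + s7(24) → 44
44 + s3(52) → 96
s1(53) + s2(59) → 112
96 + s4(110) → 206
112 + 206 → 318
Total encoded bits = sum of merged weights = 20 + 44 + 96 + 112 + 206 + 318 = 796.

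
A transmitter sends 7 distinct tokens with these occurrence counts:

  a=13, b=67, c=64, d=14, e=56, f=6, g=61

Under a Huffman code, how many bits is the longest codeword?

Merge the two lowest-weight nodes at each step:
combine f(6), a(13) → 19
combine d(14), 19 → 33
combine 33, e(56) → 89
combine g(61), c(64) → 125
combine b(67), 89 → 156
combine 125, 156 → 281
The first pair merged (f, a) ends up deepest, at depth 5.

5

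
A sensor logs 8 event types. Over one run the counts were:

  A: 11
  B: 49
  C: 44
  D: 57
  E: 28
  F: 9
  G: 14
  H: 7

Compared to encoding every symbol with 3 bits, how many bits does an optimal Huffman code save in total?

Fixed-length: 3 bits × 219 symbols = 657 bits.
Huffman merges:
H(7) + F(9) → 16
A(11) + G(14) → 25
16 + 25 → 41
E(28) + 41 → 69
C(44) + B(49) → 93
D(57) + 69 → 126
93 + 126 → 219
Huffman total = 16 + 25 + 41 + 69 + 93 + 126 + 219 = 589 bits.
Saving = 657 − 589 = 68 bits.

68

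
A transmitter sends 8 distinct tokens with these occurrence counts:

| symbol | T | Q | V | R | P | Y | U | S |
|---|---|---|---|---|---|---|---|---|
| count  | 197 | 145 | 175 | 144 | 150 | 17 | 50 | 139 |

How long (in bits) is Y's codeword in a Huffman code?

4

Huffman merges, smallest pair first:
merge Y(17) and U(50): 67
merge 67 and S(139): 206
merge R(144) and Q(145): 289
merge P(150) and V(175): 325
merge T(197) and 206: 403
merge 289 and 325: 614
merge 403 and 614: 1017
Y sits 4 levels below the root, so its codeword is 4 bits.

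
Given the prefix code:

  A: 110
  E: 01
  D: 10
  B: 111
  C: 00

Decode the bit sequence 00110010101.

CAEEE

Read left to right; each codeword is recognised as soon as it completes (prefix code):
  00→C | 110→A | 01→E | 01→E | 01→E
Decoded message: CAEEE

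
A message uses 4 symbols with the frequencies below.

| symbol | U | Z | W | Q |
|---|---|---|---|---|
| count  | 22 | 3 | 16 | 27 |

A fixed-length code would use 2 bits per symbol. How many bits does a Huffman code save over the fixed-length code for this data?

Fixed-length: 2 bits × 68 symbols = 136 bits.
Huffman merges:
Z(3) + W(16) → 19
19 + U(22) → 41
Q(27) + 41 → 68
Huffman total = 19 + 41 + 68 = 128 bits.
Saving = 136 − 128 = 8 bits.

8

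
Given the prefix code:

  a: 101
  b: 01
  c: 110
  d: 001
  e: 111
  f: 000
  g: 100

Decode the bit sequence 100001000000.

Read left to right; each codeword is recognised as soon as it completes (prefix code):
  100→g | 001→d | 000→f | 000→f
Decoded message: gdff

gdff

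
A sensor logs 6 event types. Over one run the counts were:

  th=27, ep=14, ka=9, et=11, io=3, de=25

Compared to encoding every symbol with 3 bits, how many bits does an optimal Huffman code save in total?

54

Fixed-length: 3 bits × 89 symbols = 267 bits.
Huffman merges:
io(3) + ka(9) → 12
et(11) + 12 → 23
ep(14) + 23 → 37
de(25) + th(27) → 52
37 + 52 → 89
Huffman total = 12 + 23 + 37 + 52 + 89 = 213 bits.
Saving = 267 − 213 = 54 bits.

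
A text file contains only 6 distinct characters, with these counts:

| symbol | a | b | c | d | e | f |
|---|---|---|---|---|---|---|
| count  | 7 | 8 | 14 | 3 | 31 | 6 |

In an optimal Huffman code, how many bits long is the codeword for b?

Build the tree from the bottom:
d(3) + f(6) → 9
a(7) + b(8) → 15
9 + c(14) → 23
15 + 23 → 38
e(31) + 38 → 69
b's leaf is at depth 3, giving a 3-bit codeword.

3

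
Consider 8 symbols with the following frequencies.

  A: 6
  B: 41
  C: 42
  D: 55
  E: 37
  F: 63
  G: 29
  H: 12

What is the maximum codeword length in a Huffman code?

5

Merge the two lowest-weight nodes at each step:
merge A(6) and H(12): 18
merge 18 and G(29): 47
merge E(37) and B(41): 78
merge C(42) and 47: 89
merge D(55) and F(63): 118
merge 78 and 89: 167
merge 118 and 167: 285
Maximum depth reached is 5.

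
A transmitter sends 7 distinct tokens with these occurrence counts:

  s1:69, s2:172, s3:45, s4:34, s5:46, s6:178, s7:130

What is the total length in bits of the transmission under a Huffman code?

Greedily combine the two least-frequent nodes:
s4(34) + s3(45) → 79
s5(46) + s1(69) → 115
79 + 115 → 194
s7(130) + s2(172) → 302
s6(178) + 194 → 372
302 + 372 → 674
Each symbol's bit-cost is frequency × depth; summing gives 1736 bits (equivalently 79 + 115 + 194 + 302 + 372 + 674).

1736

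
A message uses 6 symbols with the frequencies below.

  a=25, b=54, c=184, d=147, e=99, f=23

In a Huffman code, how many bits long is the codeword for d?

2

Build the tree from the bottom:
merge f(23) and a(25): 48
merge 48 and b(54): 102
merge e(99) and 102: 201
merge d(147) and c(184): 331
merge 201 and 331: 532
The subtree containing d is merged 2 times, so code length = 2.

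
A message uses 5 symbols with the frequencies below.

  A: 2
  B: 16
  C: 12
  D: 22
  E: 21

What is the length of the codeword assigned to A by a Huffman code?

Huffman merges, smallest pair first:
merge A(2) and C(12): 14
merge 14 and B(16): 30
merge E(21) and D(22): 43
merge 30 and 43: 73
A's leaf is at depth 3, giving a 3-bit codeword.

3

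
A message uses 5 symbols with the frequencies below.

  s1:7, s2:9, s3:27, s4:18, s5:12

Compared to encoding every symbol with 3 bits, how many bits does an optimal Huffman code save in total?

Fixed-length: 3 bits × 73 symbols = 219 bits.
Huffman merges:
merge s1(7) and s2(9): 16
merge s5(12) and 16: 28
merge s4(18) and s3(27): 45
merge 28 and 45: 73
Huffman total = 16 + 28 + 45 + 73 = 162 bits.
Saving = 219 − 162 = 57 bits.

57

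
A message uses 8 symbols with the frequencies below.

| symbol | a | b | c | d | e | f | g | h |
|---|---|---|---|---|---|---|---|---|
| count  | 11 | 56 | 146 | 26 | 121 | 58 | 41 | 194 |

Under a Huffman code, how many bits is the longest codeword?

5

Merge the two lowest-weight nodes at each step:
combine a(11), d(26) → 37
combine 37, g(41) → 78
combine b(56), f(58) → 114
combine 78, 114 → 192
combine e(121), c(146) → 267
combine 192, h(194) → 386
combine 267, 386 → 653
Maximum depth reached is 5.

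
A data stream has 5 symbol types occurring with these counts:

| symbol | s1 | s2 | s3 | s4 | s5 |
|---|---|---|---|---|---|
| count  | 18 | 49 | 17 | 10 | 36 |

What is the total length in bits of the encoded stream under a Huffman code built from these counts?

283

Greedily combine the two least-frequent nodes:
s4(10) + s3(17) → 27
s1(18) + 27 → 45
s5(36) + 45 → 81
s2(49) + 81 → 130
Each symbol's bit-cost is frequency × depth; summing gives 283 bits (equivalently 27 + 45 + 81 + 130).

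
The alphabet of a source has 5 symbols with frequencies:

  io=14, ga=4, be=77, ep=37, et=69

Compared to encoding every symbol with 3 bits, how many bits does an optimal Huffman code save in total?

Fixed-length: 3 bits × 201 symbols = 603 bits.
Huffman merges:
merge ga(4) and io(14): 18
merge 18 and ep(37): 55
merge 55 and et(69): 124
merge be(77) and 124: 201
Huffman total = 18 + 55 + 124 + 201 = 398 bits.
Saving = 603 − 398 = 205 bits.

205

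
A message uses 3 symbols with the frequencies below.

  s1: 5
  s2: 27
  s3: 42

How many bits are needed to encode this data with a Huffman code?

Build the Huffman tree bottom-up:
combine s1(5), s2(27) → 32
combine 32, s3(42) → 74
Total encoded bits = sum of merged weights = 32 + 74 = 106.

106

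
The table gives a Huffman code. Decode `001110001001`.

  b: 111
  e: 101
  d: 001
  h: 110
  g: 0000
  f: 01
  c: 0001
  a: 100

Read left to right; each codeword is recognised as soon as it completes (prefix code):
  001→d | 110→h | 001→d | 001→d
Decoded message: dhdd

dhdd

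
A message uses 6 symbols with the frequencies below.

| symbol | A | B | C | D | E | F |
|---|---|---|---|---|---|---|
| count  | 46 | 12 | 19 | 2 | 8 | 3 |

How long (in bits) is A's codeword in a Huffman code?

Repeatedly merge the two smallest:
D(2) + F(3) → 5
5 + E(8) → 13
B(12) + 13 → 25
C(19) + 25 → 44
44 + A(46) → 90
A is merged only at the final step, so code length = 1.

1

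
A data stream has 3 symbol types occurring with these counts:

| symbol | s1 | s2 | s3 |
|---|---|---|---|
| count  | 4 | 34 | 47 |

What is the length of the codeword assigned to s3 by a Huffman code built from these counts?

Build the tree from the bottom:
s1(4) + s2(34) → 38
38 + s3(47) → 85
s3 is a child of the root — depth 1, so its codeword is a single bit.

1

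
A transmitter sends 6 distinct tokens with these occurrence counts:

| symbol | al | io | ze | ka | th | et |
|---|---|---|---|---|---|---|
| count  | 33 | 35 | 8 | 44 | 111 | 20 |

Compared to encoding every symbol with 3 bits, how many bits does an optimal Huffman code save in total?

194

Fixed-length: 3 bits × 251 symbols = 753 bits.
Huffman merges:
merge ze(8) and et(20): 28
merge 28 and al(33): 61
merge io(35) and ka(44): 79
merge 61 and 79: 140
merge th(111) and 140: 251
Huffman total = 28 + 61 + 79 + 140 + 251 = 559 bits.
Saving = 753 − 559 = 194 bits.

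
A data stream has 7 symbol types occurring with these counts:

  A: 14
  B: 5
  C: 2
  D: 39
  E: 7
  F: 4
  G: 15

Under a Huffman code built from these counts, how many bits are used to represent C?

Repeatedly merge the two smallest:
C(2) + F(4) → 6
B(5) + 6 → 11
E(7) + 11 → 18
A(14) + G(15) → 29
18 + 29 → 47
D(39) + 47 → 86
C's leaf is at depth 5, giving a 5-bit codeword.

5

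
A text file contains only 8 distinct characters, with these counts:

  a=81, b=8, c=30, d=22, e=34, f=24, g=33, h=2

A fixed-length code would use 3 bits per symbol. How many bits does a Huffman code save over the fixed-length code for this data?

73

Fixed-length: 3 bits × 234 symbols = 702 bits.
Huffman merges:
combine h(2), b(8) → 10
combine 10, d(22) → 32
combine f(24), c(30) → 54
combine 32, g(33) → 65
combine e(34), 54 → 88
combine 65, a(81) → 146
combine 88, 146 → 234
Huffman total = 10 + 32 + 54 + 65 + 88 + 146 + 234 = 629 bits.
Saving = 702 − 629 = 73 bits.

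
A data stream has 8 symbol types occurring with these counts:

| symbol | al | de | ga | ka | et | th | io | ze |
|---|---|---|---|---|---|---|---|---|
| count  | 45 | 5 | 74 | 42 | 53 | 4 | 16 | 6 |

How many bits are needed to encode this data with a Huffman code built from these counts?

618

Build the Huffman tree bottom-up:
combine th(4), de(5) → 9
combine ze(6), 9 → 15
combine 15, io(16) → 31
combine 31, ka(42) → 73
combine al(45), et(53) → 98
combine 73, ga(74) → 147
combine 98, 147 → 245
Total encoded bits = sum of merged weights = 9 + 15 + 31 + 73 + 98 + 147 + 245 = 618.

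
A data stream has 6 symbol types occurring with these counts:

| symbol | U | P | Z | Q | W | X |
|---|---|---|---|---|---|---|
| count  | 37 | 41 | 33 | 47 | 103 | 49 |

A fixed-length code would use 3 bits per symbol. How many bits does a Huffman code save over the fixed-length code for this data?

152

Fixed-length: 3 bits × 310 symbols = 930 bits.
Huffman merges:
merge Z(33) and U(37): 70
merge P(41) and Q(47): 88
merge X(49) and 70: 119
merge 88 and W(103): 191
merge 119 and 191: 310
Huffman total = 70 + 88 + 119 + 191 + 310 = 778 bits.
Saving = 930 − 778 = 152 bits.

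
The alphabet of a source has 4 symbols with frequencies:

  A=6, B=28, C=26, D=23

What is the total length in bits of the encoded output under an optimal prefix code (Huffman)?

Build the Huffman tree bottom-up:
merge A(6) and D(23): 29
merge C(26) and B(28): 54
merge 29 and 54: 83
Total encoded bits = sum of merged weights = 29 + 54 + 83 = 166.

166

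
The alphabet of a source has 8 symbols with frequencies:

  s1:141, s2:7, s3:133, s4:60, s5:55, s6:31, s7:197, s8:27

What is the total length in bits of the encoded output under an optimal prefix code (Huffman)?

Build the Huffman tree bottom-up:
s2(7) + s8(27) → 34
s6(31) + 34 → 65
s5(55) + s4(60) → 115
65 + 115 → 180
s3(133) + s1(141) → 274
180 + s7(197) → 377
274 + 377 → 651
The encoded length is the sum of every internal node's weight: 34 + 65 + 115 + 180 + 274 + 377 + 651 = 1696 bits.

1696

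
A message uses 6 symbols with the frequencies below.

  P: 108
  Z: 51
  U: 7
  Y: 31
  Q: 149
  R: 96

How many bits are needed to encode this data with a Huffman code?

Greedily combine the two least-frequent nodes:
U(7) + Y(31) → 38
38 + Z(51) → 89
89 + R(96) → 185
P(108) + Q(149) → 257
185 + 257 → 442
Total encoded bits = sum of merged weights = 38 + 89 + 185 + 257 + 442 = 1011.

1011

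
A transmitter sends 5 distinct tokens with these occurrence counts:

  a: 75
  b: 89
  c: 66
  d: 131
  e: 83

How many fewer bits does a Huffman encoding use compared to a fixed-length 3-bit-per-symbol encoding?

303

Fixed-length: 3 bits × 444 symbols = 1332 bits.
Huffman merges:
merge c(66) and a(75): 141
merge e(83) and b(89): 172
merge d(131) and 141: 272
merge 172 and 272: 444
Huffman total = 141 + 172 + 272 + 444 = 1029 bits.
Saving = 1332 − 1029 = 303 bits.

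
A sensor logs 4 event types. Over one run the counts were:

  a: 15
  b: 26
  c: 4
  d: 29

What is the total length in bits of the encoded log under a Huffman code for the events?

Merge the two smallest weights repeatedly:
combine c(4), a(15) → 19
combine 19, b(26) → 45
combine d(29), 45 → 74
The encoded length is the sum of every internal node's weight: 19 + 45 + 74 = 138 bits.

138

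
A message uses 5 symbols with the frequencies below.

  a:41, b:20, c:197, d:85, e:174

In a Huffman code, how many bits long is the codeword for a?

4

Build the tree from the bottom:
b(20) + a(41) → 61
61 + d(85) → 146
146 + e(174) → 320
c(197) + 320 → 517
a's leaf is at depth 4, giving a 4-bit codeword.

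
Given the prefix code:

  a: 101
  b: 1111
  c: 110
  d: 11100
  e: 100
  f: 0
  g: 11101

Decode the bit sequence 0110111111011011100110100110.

fcbccdcec

Read left to right; each codeword is recognised as soon as it completes (prefix code):
  0→f | 110→c | 1111→b | 110→c | 110→c | 11100→d | 110→c | 100→e | 110→c
Decoded message: fcbccdcec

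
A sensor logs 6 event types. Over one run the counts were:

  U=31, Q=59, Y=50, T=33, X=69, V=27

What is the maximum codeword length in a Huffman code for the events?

Merge the two lowest-weight nodes at each step:
combine V(27), U(31) → 58
combine T(33), Y(50) → 83
combine 58, Q(59) → 117
combine X(69), 83 → 152
combine 117, 152 → 269
The rarest symbols sit at the bottom; the longest codeword is 3 bits.

3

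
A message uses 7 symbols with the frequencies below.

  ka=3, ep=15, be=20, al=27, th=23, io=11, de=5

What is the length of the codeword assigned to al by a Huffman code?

Repeatedly merge the two smallest:
merge ka(3) and de(5): 8
merge 8 and io(11): 19
merge ep(15) and 19: 34
merge be(20) and th(23): 43
merge al(27) and 34: 61
merge 43 and 61: 104
al's leaf is at depth 2, giving a 2-bit codeword.

2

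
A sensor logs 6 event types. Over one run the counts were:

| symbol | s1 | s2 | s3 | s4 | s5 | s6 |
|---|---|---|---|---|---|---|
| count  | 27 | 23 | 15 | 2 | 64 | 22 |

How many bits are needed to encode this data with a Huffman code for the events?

Merge the two smallest weights repeatedly:
combine s4(2), s3(15) → 17
combine 17, s6(22) → 39
combine s2(23), s1(27) → 50
combine 39, 50 → 89
combine s5(64), 89 → 153
The encoded length is the sum of every internal node's weight: 17 + 39 + 50 + 89 + 153 = 348 bits.

348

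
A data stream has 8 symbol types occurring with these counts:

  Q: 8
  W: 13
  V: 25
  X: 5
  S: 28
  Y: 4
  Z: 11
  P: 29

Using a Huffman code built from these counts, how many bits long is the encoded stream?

Merge the two smallest weights repeatedly:
merge Y(4) and X(5): 9
merge Q(8) and 9: 17
merge Z(11) and W(13): 24
merge 17 and 24: 41
merge V(25) and S(28): 53
merge P(29) and 41: 70
merge 53 and 70: 123
Total encoded bits = sum of merged weights = 9 + 17 + 24 + 41 + 53 + 70 + 123 = 337.

337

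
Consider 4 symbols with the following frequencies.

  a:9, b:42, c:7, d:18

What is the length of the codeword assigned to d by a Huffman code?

Huffman merges, smallest pair first:
c(7) + a(9) → 16
16 + d(18) → 34
34 + b(42) → 76
d sits 2 levels below the root, so its codeword is 2 bits.

2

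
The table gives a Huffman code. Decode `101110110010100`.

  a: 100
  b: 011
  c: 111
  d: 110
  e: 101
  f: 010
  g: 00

eddfa

Read left to right; each codeword is recognised as soon as it completes (prefix code):
  101→e | 110→d | 110→d | 010→f | 100→a
Decoded message: eddfa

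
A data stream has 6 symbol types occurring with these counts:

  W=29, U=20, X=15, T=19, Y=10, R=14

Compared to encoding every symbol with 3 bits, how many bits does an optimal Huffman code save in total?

Fixed-length: 3 bits × 107 symbols = 321 bits.
Huffman merges:
Y(10) + R(14) → 24
X(15) + T(19) → 34
U(20) + 24 → 44
W(29) + 34 → 63
44 + 63 → 107
Huffman total = 24 + 34 + 44 + 63 + 107 = 272 bits.
Saving = 321 − 272 = 49 bits.

49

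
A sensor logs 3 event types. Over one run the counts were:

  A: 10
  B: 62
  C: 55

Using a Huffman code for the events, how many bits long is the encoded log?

192

Greedily combine the two least-frequent nodes:
merge A(10) and C(55): 65
merge B(62) and 65: 127
Each symbol's bit-cost is frequency × depth; summing gives 192 bits (equivalently 65 + 127).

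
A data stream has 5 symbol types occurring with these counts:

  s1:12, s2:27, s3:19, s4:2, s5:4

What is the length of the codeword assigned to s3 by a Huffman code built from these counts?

Huffman merges, smallest pair first:
merge s4(2) and s5(4): 6
merge 6 and s1(12): 18
merge 18 and s3(19): 37
merge s2(27) and 37: 64
s3 sits 2 levels below the root, so its codeword is 2 bits.

2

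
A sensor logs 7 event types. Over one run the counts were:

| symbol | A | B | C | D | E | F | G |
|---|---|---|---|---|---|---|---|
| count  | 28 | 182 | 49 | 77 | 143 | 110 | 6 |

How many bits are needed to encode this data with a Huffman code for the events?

1467

Greedily combine the two least-frequent nodes:
merge G(6) and A(28): 34
merge 34 and C(49): 83
merge D(77) and 83: 160
merge F(110) and E(143): 253
merge 160 and B(182): 342
merge 253 and 342: 595
Total encoded bits = sum of merged weights = 34 + 83 + 160 + 253 + 342 + 595 = 1467.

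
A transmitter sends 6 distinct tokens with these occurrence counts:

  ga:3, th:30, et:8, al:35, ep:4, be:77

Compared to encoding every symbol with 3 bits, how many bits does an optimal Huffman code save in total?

Fixed-length: 3 bits × 157 symbols = 471 bits.
Huffman merges:
merge ga(3) and ep(4): 7
merge 7 and et(8): 15
merge 15 and th(30): 45
merge al(35) and 45: 80
merge be(77) and 80: 157
Huffman total = 7 + 15 + 45 + 80 + 157 = 304 bits.
Saving = 471 − 304 = 167 bits.

167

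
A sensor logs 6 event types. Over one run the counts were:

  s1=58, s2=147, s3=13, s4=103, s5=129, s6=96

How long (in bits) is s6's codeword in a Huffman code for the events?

3

Repeatedly merge the two smallest:
merge s3(13) and s1(58): 71
merge 71 and s6(96): 167
merge s4(103) and s5(129): 232
merge s2(147) and 167: 314
merge 232 and 314: 546
The subtree containing s6 is merged 3 times, so code length = 3.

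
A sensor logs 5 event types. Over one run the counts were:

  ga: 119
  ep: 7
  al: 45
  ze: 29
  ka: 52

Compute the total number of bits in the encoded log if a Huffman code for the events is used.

502

Merge the two smallest weights repeatedly:
combine ep(7), ze(29) → 36
combine 36, al(45) → 81
combine ka(52), 81 → 133
combine ga(119), 133 → 252
The encoded length is the sum of every internal node's weight: 36 + 81 + 133 + 252 = 502 bits.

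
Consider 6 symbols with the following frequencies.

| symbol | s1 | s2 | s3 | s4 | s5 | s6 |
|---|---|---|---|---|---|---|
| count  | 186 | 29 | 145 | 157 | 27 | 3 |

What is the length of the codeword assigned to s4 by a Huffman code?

2

Huffman merges, smallest pair first:
s6(3) + s5(27) → 30
s2(29) + 30 → 59
59 + s3(145) → 204
s4(157) + s1(186) → 343
204 + 343 → 547
s4's leaf is at depth 2, giving a 2-bit codeword.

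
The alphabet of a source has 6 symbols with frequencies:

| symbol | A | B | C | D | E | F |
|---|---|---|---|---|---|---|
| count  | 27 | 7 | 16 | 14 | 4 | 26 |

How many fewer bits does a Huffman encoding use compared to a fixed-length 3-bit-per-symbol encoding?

58

Fixed-length: 3 bits × 94 symbols = 282 bits.
Huffman merges:
merge E(4) and B(7): 11
merge 11 and D(14): 25
merge C(16) and 25: 41
merge F(26) and A(27): 53
merge 41 and 53: 94
Huffman total = 11 + 25 + 41 + 53 + 94 = 224 bits.
Saving = 282 − 224 = 58 bits.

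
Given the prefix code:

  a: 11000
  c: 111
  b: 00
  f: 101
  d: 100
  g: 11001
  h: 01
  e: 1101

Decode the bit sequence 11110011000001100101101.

cdabghf

Read left to right; each codeword is recognised as soon as it completes (prefix code):
  111→c | 100→d | 11000→a | 00→b | 11001→g | 01→h | 101→f
Decoded message: cdabghf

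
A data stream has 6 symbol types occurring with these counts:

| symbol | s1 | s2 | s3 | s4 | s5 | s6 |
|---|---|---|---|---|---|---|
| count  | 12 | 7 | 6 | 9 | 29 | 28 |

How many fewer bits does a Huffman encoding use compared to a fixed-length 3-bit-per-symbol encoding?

57

Fixed-length: 3 bits × 91 symbols = 273 bits.
Huffman merges:
combine s3(6), s2(7) → 13
combine s4(9), s1(12) → 21
combine 13, 21 → 34
combine s6(28), s5(29) → 57
combine 34, 57 → 91
Huffman total = 13 + 21 + 34 + 57 + 91 = 216 bits.
Saving = 273 − 216 = 57 bits.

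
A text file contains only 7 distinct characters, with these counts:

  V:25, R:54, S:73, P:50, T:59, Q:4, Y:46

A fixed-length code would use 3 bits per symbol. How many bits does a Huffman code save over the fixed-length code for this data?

Fixed-length: 3 bits × 311 symbols = 933 bits.
Huffman merges:
combine Q(4), V(25) → 29
combine 29, Y(46) → 75
combine P(50), R(54) → 104
combine T(59), S(73) → 132
combine 75, 104 → 179
combine 132, 179 → 311
Huffman total = 29 + 75 + 104 + 132 + 179 + 311 = 830 bits.
Saving = 933 − 830 = 103 bits.

103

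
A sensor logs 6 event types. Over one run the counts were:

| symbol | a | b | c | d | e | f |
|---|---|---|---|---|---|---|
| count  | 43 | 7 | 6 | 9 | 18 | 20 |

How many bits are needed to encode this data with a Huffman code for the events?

236

Merge the two smallest weights repeatedly:
merge c(6) and b(7): 13
merge d(9) and 13: 22
merge e(18) and f(20): 38
merge 22 and 38: 60
merge a(43) and 60: 103
Each symbol's bit-cost is frequency × depth; summing gives 236 bits (equivalently 13 + 22 + 38 + 60 + 103).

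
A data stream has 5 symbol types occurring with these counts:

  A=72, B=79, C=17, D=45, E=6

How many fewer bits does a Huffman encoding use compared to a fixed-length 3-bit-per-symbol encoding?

Fixed-length: 3 bits × 219 symbols = 657 bits.
Huffman merges:
merge E(6) and C(17): 23
merge 23 and D(45): 68
merge 68 and A(72): 140
merge B(79) and 140: 219
Huffman total = 23 + 68 + 140 + 219 = 450 bits.
Saving = 657 − 450 = 207 bits.

207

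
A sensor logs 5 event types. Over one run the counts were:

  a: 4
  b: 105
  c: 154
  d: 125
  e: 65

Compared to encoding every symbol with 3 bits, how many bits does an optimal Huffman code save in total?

Fixed-length: 3 bits × 453 symbols = 1359 bits.
Huffman merges:
a(4) + e(65) → 69
69 + b(105) → 174
d(125) + c(154) → 279
174 + 279 → 453
Huffman total = 69 + 174 + 279 + 453 = 975 bits.
Saving = 1359 − 975 = 384 bits.

384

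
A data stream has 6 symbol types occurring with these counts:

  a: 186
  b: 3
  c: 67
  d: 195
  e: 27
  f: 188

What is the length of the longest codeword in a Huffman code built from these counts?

Merge the two lowest-weight nodes at each step:
b(3) + e(27) → 30
30 + c(67) → 97
97 + a(186) → 283
f(188) + d(195) → 383
283 + 383 → 666
The rarest symbols sit at the bottom; the longest codeword is 4 bits.

4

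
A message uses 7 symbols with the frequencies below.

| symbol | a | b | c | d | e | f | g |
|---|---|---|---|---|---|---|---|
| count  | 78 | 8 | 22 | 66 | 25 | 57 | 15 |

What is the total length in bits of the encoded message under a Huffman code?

680

Build the Huffman tree bottom-up:
combine b(8), g(15) → 23
combine c(22), 23 → 45
combine e(25), 45 → 70
combine f(57), d(66) → 123
combine 70, a(78) → 148
combine 123, 148 → 271
The encoded length is the sum of every internal node's weight: 23 + 45 + 70 + 123 + 148 + 271 = 680 bits.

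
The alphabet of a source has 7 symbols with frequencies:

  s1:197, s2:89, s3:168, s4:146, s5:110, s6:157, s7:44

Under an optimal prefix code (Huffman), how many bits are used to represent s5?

3

Build the tree from the bottom:
merge s7(44) and s2(89): 133
merge s5(110) and 133: 243
merge s4(146) and s6(157): 303
merge s3(168) and s1(197): 365
merge 243 and 303: 546
merge 365 and 546: 911
The subtree containing s5 is merged 3 times, so code length = 3.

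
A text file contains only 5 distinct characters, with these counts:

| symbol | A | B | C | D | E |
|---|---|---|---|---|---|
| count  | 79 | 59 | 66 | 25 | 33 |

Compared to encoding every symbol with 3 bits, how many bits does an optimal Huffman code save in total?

Fixed-length: 3 bits × 262 symbols = 786 bits.
Huffman merges:
combine D(25), E(33) → 58
combine 58, B(59) → 117
combine C(66), A(79) → 145
combine 117, 145 → 262
Huffman total = 58 + 117 + 145 + 262 = 582 bits.
Saving = 786 − 582 = 204 bits.

204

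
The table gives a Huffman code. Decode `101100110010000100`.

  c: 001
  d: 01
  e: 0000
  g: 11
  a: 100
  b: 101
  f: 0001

bagcea

Read left to right; each codeword is recognised as soon as it completes (prefix code):
  101→b | 100→a | 11→g | 001→c | 0000→e | 100→a
Decoded message: bagcea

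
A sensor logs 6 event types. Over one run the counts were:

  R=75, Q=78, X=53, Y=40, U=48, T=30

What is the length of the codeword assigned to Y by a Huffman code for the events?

3

Repeatedly merge the two smallest:
combine T(30), Y(40) → 70
combine U(48), X(53) → 101
combine 70, R(75) → 145
combine Q(78), 101 → 179
combine 145, 179 → 324
Y sits 3 levels below the root, so its codeword is 3 bits.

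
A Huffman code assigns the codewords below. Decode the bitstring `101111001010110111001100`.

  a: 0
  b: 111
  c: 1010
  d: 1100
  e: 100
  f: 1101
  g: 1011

gdcfdd

Read left to right; each codeword is recognised as soon as it completes (prefix code):
  1011→g | 1100→d | 1010→c | 1101→f | 1100→d | 1100→d
Decoded message: gdcfdd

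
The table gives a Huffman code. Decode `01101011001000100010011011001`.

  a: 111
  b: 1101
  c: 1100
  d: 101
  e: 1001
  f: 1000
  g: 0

Read left to right; each codeword is recognised as soon as it completes (prefix code):
  0→g | 1101→b | 0→g | 1100→c | 1000→f | 1000→f | 1001→e | 101→d | 1001→e
Decoded message: gbgcffede

gbgcffede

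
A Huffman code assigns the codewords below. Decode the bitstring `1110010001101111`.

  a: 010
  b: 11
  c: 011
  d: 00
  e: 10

beadbcb

Read left to right; each codeword is recognised as soon as it completes (prefix code):
  11→b | 10→e | 010→a | 00→d | 11→b | 011→c | 11→b
Decoded message: beadbcb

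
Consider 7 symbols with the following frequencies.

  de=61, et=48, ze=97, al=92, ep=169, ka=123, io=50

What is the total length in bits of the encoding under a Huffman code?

1726

Merge the two smallest weights repeatedly:
combine et(48), io(50) → 98
combine de(61), al(92) → 153
combine ze(97), 98 → 195
combine ka(123), 153 → 276
combine ep(169), 195 → 364
combine 276, 364 → 640
The encoded length is the sum of every internal node's weight: 98 + 153 + 195 + 276 + 364 + 640 = 1726 bits.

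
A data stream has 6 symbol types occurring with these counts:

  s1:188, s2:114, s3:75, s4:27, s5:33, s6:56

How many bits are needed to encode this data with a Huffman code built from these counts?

Merge the two smallest weights repeatedly:
merge s4(27) and s5(33): 60
merge s6(56) and 60: 116
merge s3(75) and s2(114): 189
merge 116 and s1(188): 304
merge 189 and 304: 493
Total encoded bits = sum of merged weights = 60 + 116 + 189 + 304 + 493 = 1162.

1162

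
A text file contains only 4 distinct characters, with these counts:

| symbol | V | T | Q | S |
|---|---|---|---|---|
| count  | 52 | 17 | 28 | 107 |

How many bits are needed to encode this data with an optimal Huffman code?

Build the Huffman tree bottom-up:
merge T(17) and Q(28): 45
merge 45 and V(52): 97
merge 97 and S(107): 204
Total encoded bits = sum of merged weights = 45 + 97 + 204 = 346.

346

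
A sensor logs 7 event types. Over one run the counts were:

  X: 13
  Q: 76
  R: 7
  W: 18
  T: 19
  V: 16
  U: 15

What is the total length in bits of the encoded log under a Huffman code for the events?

391

Greedily combine the two least-frequent nodes:
merge R(7) and X(13): 20
merge U(15) and V(16): 31
merge W(18) and T(19): 37
merge 20 and 31: 51
merge 37 and 51: 88
merge Q(76) and 88: 164
The encoded length is the sum of every internal node's weight: 20 + 31 + 37 + 51 + 88 + 164 = 391 bits.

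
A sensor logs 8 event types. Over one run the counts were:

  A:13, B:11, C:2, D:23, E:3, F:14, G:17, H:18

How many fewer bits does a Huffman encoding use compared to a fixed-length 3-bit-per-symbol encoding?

20

Fixed-length: 3 bits × 101 symbols = 303 bits.
Huffman merges:
C(2) + E(3) → 5
5 + B(11) → 16
A(13) + F(14) → 27
16 + G(17) → 33
H(18) + D(23) → 41
27 + 33 → 60
41 + 60 → 101
Huffman total = 5 + 16 + 27 + 33 + 41 + 60 + 101 = 283 bits.
Saving = 303 − 283 = 20 bits.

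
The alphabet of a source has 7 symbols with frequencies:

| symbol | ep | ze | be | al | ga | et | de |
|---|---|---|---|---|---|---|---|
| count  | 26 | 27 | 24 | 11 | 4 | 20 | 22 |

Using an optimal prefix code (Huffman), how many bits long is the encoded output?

Merge the two smallest weights repeatedly:
combine ga(4), al(11) → 15
combine 15, et(20) → 35
combine de(22), be(24) → 46
combine ep(26), ze(27) → 53
combine 35, 46 → 81
combine 53, 81 → 134
Total encoded bits = sum of merged weights = 15 + 35 + 46 + 53 + 81 + 134 = 364.

364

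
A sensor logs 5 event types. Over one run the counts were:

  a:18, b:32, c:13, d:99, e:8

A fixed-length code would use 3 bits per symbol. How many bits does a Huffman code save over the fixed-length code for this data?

209

Fixed-length: 3 bits × 170 symbols = 510 bits.
Huffman merges:
combine e(8), c(13) → 21
combine a(18), 21 → 39
combine b(32), 39 → 71
combine 71, d(99) → 170
Huffman total = 21 + 39 + 71 + 170 = 301 bits.
Saving = 510 − 301 = 209 bits.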